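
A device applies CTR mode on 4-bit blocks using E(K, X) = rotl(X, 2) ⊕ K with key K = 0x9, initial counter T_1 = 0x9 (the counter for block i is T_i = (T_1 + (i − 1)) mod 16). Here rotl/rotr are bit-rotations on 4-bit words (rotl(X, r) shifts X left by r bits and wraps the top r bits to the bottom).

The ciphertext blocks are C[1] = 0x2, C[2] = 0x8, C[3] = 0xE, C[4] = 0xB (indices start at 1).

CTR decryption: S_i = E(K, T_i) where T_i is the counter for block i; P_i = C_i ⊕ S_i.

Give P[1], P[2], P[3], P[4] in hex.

P[1] = 0xD, P[2] = 0xB, P[3] = 0x9, P[4] = 0x1

P[1]: T = 0x9, S = E(K, T) = 0xF; 0x2 ⊕ 0xF = 0xD.
P[2]: T = 0xA, S = E(K, T) = 0x3; 0x8 ⊕ 0x3 = 0xB.
P[3]: T = 0xB, S = E(K, T) = 0x7; 0xE ⊕ 0x7 = 0x9.
P[4]: T = 0xC, S = E(K, T) = 0xA; 0xB ⊕ 0xA = 0x1.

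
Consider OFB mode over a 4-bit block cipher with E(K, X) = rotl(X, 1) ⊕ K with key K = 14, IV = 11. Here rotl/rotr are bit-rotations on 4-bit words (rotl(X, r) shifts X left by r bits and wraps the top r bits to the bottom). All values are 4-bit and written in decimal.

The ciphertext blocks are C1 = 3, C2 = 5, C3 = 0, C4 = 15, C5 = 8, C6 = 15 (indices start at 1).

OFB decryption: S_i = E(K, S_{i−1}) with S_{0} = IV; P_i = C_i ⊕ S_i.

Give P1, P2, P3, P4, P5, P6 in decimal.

P1: S = E(K, 11) = 9; 3 ⊕ 9 = 10.
P2: S = E(K, 9) = 13; 5 ⊕ 13 = 8.
P3: S = E(K, 13) = 5; 0 ⊕ 5 = 5.
P4: S = E(K, 5) = 4; 15 ⊕ 4 = 11.
P5: S = E(K, 4) = 6; 8 ⊕ 6 = 14.
P6: S = E(K, 6) = 2; 15 ⊕ 2 = 13.

P1 = 10, P2 = 8, P3 = 5, P4 = 11, P5 = 14, P6 = 13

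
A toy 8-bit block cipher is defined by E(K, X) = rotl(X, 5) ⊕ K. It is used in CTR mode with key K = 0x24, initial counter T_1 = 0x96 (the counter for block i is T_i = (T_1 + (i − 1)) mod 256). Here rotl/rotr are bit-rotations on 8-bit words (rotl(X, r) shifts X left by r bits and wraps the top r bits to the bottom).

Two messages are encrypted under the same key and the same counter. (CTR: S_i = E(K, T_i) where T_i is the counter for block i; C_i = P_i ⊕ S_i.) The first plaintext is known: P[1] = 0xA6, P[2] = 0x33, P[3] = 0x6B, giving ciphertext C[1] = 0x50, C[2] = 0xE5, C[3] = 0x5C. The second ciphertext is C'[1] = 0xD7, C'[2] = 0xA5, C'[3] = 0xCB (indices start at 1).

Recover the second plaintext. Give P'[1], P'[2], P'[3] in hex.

P'[1] = 0x21, P'[2] = 0x73, P'[3] = 0xFC

In CTR with a reused counter, both messages share the same keystream S_i, so C_i ⊕ C'_i = P_i ⊕ P'_i and thus P'_i = P_i ⊕ C_i ⊕ C'_i.
P'[1]: 0xA6 ⊕ 0x50 ⊕ 0xD7 = 0x21.
P'[2]: 0x33 ⊕ 0xE5 ⊕ 0xA5 = 0x73.
P'[3]: 0x6B ⊕ 0x5C ⊕ 0xCB = 0xFC.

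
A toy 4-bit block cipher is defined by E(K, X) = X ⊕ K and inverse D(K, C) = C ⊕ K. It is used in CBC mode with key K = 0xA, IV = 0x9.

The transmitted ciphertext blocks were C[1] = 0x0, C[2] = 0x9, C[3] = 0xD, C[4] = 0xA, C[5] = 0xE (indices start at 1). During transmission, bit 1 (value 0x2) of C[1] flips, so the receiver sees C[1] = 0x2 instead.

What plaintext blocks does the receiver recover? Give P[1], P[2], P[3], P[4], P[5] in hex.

CBC decryption: P_i = D(K, C_i) ⊕ C_{i−1}, with C_{0} = IV.
Only C[1] changed, to 0x2. In CBC, a change in C_i garbles P_i and flips the same bit in P_{i+1}. Decrypting the received ciphertext:
P[1]: D(K, 0x2) = 0x8; 0x8 ⊕ 0x9 = 0x1.
P[2]: D(K, 0x9) = 0x3; 0x3 ⊕ 0x2 = 0x1.
P[3]: D(K, 0xD) = 0x7; 0x7 ⊕ 0x9 = 0xE.
P[4]: D(K, 0xA) = 0x0; 0x0 ⊕ 0xD = 0xD.
P[5]: D(K, 0xE) = 0x4; 0x4 ⊕ 0xA = 0xE.
Blocks that differ from the original plaintext: P[1], P[2].

P[1] = 0x1, P[2] = 0x1, P[3] = 0xE, P[4] = 0xD, P[5] = 0xE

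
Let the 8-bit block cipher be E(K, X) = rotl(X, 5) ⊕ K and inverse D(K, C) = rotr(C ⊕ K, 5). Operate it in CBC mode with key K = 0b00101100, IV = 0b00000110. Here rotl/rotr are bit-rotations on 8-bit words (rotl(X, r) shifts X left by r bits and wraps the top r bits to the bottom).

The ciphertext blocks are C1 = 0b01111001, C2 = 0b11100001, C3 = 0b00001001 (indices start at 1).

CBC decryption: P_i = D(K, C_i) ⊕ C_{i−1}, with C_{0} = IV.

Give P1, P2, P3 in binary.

P1 = 0b10101100, P2 = 0b00010111, P3 = 0b11001000

P1: D(K, 0b01111001) = 0b10101010; 0b10101010 ⊕ 0b00000110 = 0b10101100.
P2: D(K, 0b11100001) = 0b01101110; 0b01101110 ⊕ 0b01111001 = 0b00010111.
P3: D(K, 0b00001001) = 0b00101001; 0b00101001 ⊕ 0b11100001 = 0b11001000.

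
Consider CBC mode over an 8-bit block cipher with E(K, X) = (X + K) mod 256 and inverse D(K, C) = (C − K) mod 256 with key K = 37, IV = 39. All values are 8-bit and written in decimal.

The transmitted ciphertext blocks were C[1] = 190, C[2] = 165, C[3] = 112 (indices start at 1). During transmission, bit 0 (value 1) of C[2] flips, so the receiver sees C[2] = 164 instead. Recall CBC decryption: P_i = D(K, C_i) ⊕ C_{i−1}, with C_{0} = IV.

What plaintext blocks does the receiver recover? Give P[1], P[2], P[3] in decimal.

Only C[2] changed, to 164. In CBC, a change in C_i garbles P_i and flips the same bit in P_{i+1}. Decrypting the received ciphertext:
P[1]: D(K, 190) = 153; 153 ⊕ 39 = 190.
P[2]: D(K, 164) = 127; 127 ⊕ 190 = 193.
P[3]: D(K, 112) = 75; 75 ⊕ 164 = 239.
Blocks that differ from the original plaintext: P[2], P[3].

P[1] = 190, P[2] = 193, P[3] = 239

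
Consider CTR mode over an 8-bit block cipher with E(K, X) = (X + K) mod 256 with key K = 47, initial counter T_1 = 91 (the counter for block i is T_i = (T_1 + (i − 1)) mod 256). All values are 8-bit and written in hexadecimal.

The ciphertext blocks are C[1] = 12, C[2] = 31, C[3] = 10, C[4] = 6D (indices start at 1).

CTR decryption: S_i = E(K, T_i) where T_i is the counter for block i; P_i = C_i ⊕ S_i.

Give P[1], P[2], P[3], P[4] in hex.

P[1]: T = 91, S = E(K, T) = D8; 12 ⊕ D8 = CA.
P[2]: T = 92, S = E(K, T) = D9; 31 ⊕ D9 = E8.
P[3]: T = 93, S = E(K, T) = DA; 10 ⊕ DA = CA.
P[4]: T = 94, S = E(K, T) = DB; 6D ⊕ DB = B6.

P[1] = CA, P[2] = E8, P[3] = CA, P[4] = B6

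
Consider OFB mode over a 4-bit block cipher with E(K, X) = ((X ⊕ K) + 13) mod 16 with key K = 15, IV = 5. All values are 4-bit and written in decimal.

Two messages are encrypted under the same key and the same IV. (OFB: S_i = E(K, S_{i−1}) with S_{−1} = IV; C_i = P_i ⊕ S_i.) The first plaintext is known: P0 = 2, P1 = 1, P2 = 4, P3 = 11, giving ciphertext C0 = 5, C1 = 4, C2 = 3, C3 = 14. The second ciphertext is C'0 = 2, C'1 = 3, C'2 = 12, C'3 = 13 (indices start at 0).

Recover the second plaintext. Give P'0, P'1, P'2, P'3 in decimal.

In OFB with a reused IV, both messages share the same keystream S_i, so C_i ⊕ C'_i = P_i ⊕ P'_i and thus P'_i = P_i ⊕ C_i ⊕ C'_i.
P'0: 2 ⊕ 5 ⊕ 2 = 5.
P'1: 1 ⊕ 4 ⊕ 3 = 6.
P'2: 4 ⊕ 3 ⊕ 12 = 11.
P'3: 11 ⊕ 14 ⊕ 13 = 8.

P'0 = 5, P'1 = 6, P'2 = 11, P'3 = 8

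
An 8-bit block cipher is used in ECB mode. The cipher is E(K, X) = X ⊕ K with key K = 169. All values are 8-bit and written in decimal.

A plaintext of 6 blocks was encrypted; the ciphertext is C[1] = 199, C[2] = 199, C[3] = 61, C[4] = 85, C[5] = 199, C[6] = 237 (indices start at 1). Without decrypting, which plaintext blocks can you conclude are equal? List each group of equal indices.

ECB encrypts each block independently with the same key, so equal ciphertext blocks imply equal plaintext blocks.
C[1] = C[2] = C[5] = 199, so P[1] = P[2] = P[5].

P[1] = P[2] = P[5]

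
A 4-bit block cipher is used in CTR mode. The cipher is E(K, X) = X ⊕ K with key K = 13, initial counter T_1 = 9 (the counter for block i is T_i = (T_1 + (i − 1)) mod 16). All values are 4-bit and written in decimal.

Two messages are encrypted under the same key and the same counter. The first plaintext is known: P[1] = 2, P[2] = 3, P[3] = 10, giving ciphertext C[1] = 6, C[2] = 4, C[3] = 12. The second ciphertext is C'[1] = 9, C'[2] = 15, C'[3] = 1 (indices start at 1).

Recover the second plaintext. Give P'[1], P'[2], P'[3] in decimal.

In CTR with a reused counter, both messages share the same keystream S_i, so C_i ⊕ C'_i = P_i ⊕ P'_i and thus P'_i = P_i ⊕ C_i ⊕ C'_i.
P'[1]: 2 ⊕ 6 ⊕ 9 = 13.
P'[2]: 3 ⊕ 4 ⊕ 15 = 8.
P'[3]: 10 ⊕ 12 ⊕ 1 = 7.

P'[1] = 13, P'[2] = 8, P'[3] = 7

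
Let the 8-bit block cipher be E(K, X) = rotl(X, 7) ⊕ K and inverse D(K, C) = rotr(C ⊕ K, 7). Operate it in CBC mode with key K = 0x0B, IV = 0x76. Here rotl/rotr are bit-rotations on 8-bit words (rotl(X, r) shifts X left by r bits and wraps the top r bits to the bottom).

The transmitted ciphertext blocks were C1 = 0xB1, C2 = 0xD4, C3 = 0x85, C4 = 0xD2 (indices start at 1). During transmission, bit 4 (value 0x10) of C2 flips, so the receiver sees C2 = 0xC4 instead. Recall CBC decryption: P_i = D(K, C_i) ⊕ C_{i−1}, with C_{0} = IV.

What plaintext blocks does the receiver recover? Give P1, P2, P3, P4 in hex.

P1 = 0x03, P2 = 0x2E, P3 = 0xD9, P4 = 0x36

Only C2 changed, to 0xC4. In CBC, a change in C_i garbles P_i and flips the same bit in P_{i+1}. Decrypting the received ciphertext:
P1: D(K, 0xB1) = 0x75; 0x75 ⊕ 0x76 = 0x03.
P2: D(K, 0xC4) = 0x9F; 0x9F ⊕ 0xB1 = 0x2E.
P3: D(K, 0x85) = 0x1D; 0x1D ⊕ 0xC4 = 0xD9.
P4: D(K, 0xD2) = 0xB3; 0xB3 ⊕ 0x85 = 0x36.
Blocks that differ from the original plaintext: P2, P3.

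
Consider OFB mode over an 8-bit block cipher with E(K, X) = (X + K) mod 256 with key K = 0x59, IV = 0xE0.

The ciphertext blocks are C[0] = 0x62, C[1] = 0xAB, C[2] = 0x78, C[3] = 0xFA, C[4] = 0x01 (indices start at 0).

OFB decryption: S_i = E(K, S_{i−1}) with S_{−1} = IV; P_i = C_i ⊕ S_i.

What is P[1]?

P[1] = 0x39

P[0]: S = E(K, 0xE0) = 0x39; 0x62 ⊕ 0x39 = 0x5B.
P[1]: S = E(K, 0x39) = 0x92; 0xAB ⊕ 0x92 = 0x39.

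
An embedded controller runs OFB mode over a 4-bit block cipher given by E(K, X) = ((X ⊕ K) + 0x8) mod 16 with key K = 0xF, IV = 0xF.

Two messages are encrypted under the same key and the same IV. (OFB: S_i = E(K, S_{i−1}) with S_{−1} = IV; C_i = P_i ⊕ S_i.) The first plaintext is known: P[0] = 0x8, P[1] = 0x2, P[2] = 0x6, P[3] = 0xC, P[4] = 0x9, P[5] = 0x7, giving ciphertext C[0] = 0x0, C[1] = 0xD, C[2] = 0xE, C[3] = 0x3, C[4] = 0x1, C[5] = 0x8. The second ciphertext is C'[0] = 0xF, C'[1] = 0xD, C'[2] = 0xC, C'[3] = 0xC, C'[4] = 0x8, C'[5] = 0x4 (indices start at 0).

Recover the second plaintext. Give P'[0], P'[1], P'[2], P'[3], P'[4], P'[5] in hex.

In OFB with a reused IV, both messages share the same keystream S_i, so C_i ⊕ C'_i = P_i ⊕ P'_i and thus P'_i = P_i ⊕ C_i ⊕ C'_i.
P'[0]: 0x8 ⊕ 0x0 ⊕ 0xF = 0x7.
P'[1]: 0x2 ⊕ 0xD ⊕ 0xD = 0x2.
P'[2]: 0x6 ⊕ 0xE ⊕ 0xC = 0x4.
P'[3]: 0xC ⊕ 0x3 ⊕ 0xC = 0x3.
P'[4]: 0x9 ⊕ 0x1 ⊕ 0x8 = 0x0.
P'[5]: 0x7 ⊕ 0x8 ⊕ 0x4 = 0xB.

P'[0] = 0x7, P'[1] = 0x2, P'[2] = 0x4, P'[3] = 0x3, P'[4] = 0x0, P'[5] = 0xB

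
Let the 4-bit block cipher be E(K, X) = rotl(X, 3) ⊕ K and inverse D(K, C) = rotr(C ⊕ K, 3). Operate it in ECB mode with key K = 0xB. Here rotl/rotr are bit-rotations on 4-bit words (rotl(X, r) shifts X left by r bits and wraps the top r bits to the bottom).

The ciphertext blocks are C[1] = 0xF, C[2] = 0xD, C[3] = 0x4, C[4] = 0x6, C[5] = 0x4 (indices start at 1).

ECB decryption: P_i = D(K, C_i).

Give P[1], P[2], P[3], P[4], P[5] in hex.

P[1]: D(K, 0xF) = 0x8.
P[2]: D(K, 0xD) = 0xC.
P[3]: D(K, 0x4) = 0xF.
P[4]: D(K, 0x6) = 0xB.
P[5]: D(K, 0x4) = 0xF.

P[1] = 0x8, P[2] = 0xC, P[3] = 0xF, P[4] = 0xB, P[5] = 0xF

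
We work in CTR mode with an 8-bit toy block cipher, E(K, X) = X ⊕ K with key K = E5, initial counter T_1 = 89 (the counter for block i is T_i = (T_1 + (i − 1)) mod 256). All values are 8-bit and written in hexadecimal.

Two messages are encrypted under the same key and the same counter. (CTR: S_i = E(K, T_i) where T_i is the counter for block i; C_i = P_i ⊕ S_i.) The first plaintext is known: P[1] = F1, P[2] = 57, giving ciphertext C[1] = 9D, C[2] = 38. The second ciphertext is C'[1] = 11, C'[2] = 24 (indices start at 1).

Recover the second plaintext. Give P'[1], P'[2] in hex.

In CTR with a reused counter, both messages share the same keystream S_i, so C_i ⊕ C'_i = P_i ⊕ P'_i and thus P'_i = P_i ⊕ C_i ⊕ C'_i.
P'[1]: F1 ⊕ 9D ⊕ 11 = 7D.
P'[2]: 57 ⊕ 38 ⊕ 24 = 4B.

P'[1] = 7D, P'[2] = 4B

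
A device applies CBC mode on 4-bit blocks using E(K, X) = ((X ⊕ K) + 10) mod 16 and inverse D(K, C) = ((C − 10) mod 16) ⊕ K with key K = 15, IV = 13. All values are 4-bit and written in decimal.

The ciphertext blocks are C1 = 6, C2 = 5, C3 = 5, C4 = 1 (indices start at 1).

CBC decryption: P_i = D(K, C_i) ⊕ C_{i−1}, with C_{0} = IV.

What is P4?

P4: D(K, 1) = 8; 8 ⊕ 5 = 13.

P4 = 13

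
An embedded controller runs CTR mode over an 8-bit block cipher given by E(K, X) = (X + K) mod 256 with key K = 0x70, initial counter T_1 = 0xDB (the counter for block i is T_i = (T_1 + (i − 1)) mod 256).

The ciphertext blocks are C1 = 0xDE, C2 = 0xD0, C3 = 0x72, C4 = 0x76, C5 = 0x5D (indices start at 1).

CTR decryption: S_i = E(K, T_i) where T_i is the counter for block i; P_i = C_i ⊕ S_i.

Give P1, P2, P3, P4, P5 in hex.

P1 = 0x95, P2 = 0x9C, P3 = 0x3F, P4 = 0x38, P5 = 0x12

P1: T = 0xDB, S = E(K, T) = 0x4B; 0xDE ⊕ 0x4B = 0x95.
P2: T = 0xDC, S = E(K, T) = 0x4C; 0xD0 ⊕ 0x4C = 0x9C.
P3: T = 0xDD, S = E(K, T) = 0x4D; 0x72 ⊕ 0x4D = 0x3F.
P4: T = 0xDE, S = E(K, T) = 0x4E; 0x76 ⊕ 0x4E = 0x38.
P5: T = 0xDF, S = E(K, T) = 0x4F; 0x5D ⊕ 0x4F = 0x12.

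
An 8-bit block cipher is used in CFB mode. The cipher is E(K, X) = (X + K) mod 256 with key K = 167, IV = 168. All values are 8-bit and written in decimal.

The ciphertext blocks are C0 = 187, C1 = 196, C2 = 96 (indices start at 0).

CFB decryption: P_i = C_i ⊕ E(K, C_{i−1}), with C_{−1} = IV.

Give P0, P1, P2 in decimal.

P0: E(K, 168) = 79; 187 ⊕ 79 = 244.
P1: E(K, 187) = 98; 196 ⊕ 98 = 166.
P2: E(K, 196) = 107; 96 ⊕ 107 = 11.

P0 = 244, P1 = 166, P2 = 11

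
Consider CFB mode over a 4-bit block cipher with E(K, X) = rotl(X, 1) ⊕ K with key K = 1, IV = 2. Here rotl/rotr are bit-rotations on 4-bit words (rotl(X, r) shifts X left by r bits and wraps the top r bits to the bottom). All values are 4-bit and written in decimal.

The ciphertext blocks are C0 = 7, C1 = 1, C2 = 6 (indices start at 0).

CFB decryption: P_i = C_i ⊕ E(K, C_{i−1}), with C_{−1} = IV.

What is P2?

P2: E(K, 1) = 3; 6 ⊕ 3 = 5.

P2 = 5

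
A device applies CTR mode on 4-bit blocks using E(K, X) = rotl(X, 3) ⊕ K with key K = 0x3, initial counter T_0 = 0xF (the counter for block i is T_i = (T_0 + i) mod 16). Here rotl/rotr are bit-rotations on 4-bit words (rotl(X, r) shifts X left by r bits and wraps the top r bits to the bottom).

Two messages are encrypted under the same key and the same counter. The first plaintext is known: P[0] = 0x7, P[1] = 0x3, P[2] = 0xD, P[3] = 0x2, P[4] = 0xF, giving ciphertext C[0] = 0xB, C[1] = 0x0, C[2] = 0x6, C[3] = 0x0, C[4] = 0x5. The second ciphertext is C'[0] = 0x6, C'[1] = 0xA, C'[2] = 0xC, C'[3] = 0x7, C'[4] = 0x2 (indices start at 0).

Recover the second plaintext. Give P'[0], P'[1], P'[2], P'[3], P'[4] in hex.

In CTR with a reused counter, both messages share the same keystream S_i, so C_i ⊕ C'_i = P_i ⊕ P'_i and thus P'_i = P_i ⊕ C_i ⊕ C'_i.
P'[0]: 0x7 ⊕ 0xB ⊕ 0x6 = 0xA.
P'[1]: 0x3 ⊕ 0x0 ⊕ 0xA = 0x9.
P'[2]: 0xD ⊕ 0x6 ⊕ 0xC = 0x7.
P'[3]: 0x2 ⊕ 0x0 ⊕ 0x7 = 0x5.
P'[4]: 0xF ⊕ 0x5 ⊕ 0x2 = 0x8.

P'[0] = 0xA, P'[1] = 0x9, P'[2] = 0x7, P'[3] = 0x5, P'[4] = 0x8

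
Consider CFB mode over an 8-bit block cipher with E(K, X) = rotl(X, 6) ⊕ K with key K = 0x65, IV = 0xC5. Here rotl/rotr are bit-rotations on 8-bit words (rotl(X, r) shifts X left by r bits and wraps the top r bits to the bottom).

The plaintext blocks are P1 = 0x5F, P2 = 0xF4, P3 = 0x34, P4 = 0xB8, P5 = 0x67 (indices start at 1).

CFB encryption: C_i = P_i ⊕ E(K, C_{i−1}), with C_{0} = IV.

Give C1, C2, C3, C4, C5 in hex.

C1 = 0x4B, C2 = 0x43, C3 = 0x81, C4 = 0xBD, C5 = 0x6D

C1: E(K, 0xC5) = 0x14; 0x5F ⊕ 0x14 = 0x4B.
C2: E(K, 0x4B) = 0xB7; 0xF4 ⊕ 0xB7 = 0x43.
C3: E(K, 0x43) = 0xB5; 0x34 ⊕ 0xB5 = 0x81.
C4: E(K, 0x81) = 0x05; 0xB8 ⊕ 0x05 = 0xBD.
C5: E(K, 0xBD) = 0x0A; 0x67 ⊕ 0x0A = 0x6D.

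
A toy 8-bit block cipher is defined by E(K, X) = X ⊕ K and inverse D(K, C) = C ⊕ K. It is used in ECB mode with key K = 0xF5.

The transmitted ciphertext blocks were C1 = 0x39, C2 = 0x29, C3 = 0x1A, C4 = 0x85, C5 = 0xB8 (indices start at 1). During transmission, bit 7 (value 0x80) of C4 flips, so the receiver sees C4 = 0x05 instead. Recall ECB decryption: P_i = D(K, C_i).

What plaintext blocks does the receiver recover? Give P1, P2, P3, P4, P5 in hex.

Only C4 changed, to 0x05. In ECB, a change in C_i affects only P_i. Decrypting the received ciphertext:
P1: D(K, 0x39) = 0xCC.
P2: D(K, 0x29) = 0xDC.
P3: D(K, 0x1A) = 0xEF.
P4: D(K, 0x05) = 0xF0.
P5: D(K, 0xB8) = 0x4D.
Blocks that differ from the original plaintext: P4.

P1 = 0xCC, P2 = 0xDC, P3 = 0xEF, P4 = 0xF0, P5 = 0x4D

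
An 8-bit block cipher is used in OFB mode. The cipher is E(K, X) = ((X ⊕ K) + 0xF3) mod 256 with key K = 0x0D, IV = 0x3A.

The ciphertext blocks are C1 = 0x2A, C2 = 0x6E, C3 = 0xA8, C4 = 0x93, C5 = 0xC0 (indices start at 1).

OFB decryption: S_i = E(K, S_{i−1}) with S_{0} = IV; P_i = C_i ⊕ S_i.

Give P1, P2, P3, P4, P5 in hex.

P1 = 0x00, P2 = 0x74, P3 = 0xA2, P4 = 0x69, P5 = 0x2A

P1: S = E(K, 0x3A) = 0x2A; 0x2A ⊕ 0x2A = 0x00.
P2: S = E(K, 0x2A) = 0x1A; 0x6E ⊕ 0x1A = 0x74.
P3: S = E(K, 0x1A) = 0x0A; 0xA8 ⊕ 0x0A = 0xA2.
P4: S = E(K, 0x0A) = 0xFA; 0x93 ⊕ 0xFA = 0x69.
P5: S = E(K, 0xFA) = 0xEA; 0xC0 ⊕ 0xEA = 0x2A.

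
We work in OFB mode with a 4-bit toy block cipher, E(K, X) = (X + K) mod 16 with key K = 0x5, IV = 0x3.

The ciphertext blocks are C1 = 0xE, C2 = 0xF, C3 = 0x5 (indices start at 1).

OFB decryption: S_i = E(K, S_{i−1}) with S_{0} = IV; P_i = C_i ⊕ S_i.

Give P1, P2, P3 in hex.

P1 = 0x6, P2 = 0x2, P3 = 0x7

P1: S = E(K, 0x3) = 0x8; 0xE ⊕ 0x8 = 0x6.
P2: S = E(K, 0x8) = 0xD; 0xF ⊕ 0xD = 0x2.
P3: S = E(K, 0xD) = 0x2; 0x5 ⊕ 0x2 = 0x7.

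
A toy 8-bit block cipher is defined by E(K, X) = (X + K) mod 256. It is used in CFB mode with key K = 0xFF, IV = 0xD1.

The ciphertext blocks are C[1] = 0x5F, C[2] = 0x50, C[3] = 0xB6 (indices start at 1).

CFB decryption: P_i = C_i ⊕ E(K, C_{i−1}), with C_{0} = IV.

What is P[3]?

P[3]: E(K, 0x50) = 0x4F; 0xB6 ⊕ 0x4F = 0xF9.

P[3] = 0xF9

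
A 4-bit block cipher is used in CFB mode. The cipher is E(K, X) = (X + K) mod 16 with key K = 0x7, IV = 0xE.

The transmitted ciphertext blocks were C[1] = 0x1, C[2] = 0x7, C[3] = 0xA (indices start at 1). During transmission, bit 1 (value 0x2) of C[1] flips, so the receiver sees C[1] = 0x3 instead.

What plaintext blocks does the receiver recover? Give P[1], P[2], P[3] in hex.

P[1] = 0x6, P[2] = 0xD, P[3] = 0x4

CFB decryption: P_i = C_i ⊕ E(K, C_{i−1}), with C_{0} = IV.
Only C[1] changed, to 0x3. In CFB, a change in C_i flips the same bit in P_i and garbles P_{i+1}. Decrypting the received ciphertext:
P[1]: E(K, 0xE) = 0x5; 0x3 ⊕ 0x5 = 0x6.
P[2]: E(K, 0x3) = 0xA; 0x7 ⊕ 0xA = 0xD.
P[3]: E(K, 0x7) = 0xE; 0xA ⊕ 0xE = 0x4.
Blocks that differ from the original plaintext: P[1], P[2].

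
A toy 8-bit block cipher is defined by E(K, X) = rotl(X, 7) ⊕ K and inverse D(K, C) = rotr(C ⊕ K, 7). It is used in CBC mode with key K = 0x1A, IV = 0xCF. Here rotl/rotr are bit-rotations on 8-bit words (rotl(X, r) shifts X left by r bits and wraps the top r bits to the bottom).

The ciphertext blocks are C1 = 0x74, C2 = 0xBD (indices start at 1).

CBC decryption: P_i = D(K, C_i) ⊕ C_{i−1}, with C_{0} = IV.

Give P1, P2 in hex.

P1 = 0x13, P2 = 0x3B

P1: D(K, 0x74) = 0xDC; 0xDC ⊕ 0xCF = 0x13.
P2: D(K, 0xBD) = 0x4F; 0x4F ⊕ 0x74 = 0x3B.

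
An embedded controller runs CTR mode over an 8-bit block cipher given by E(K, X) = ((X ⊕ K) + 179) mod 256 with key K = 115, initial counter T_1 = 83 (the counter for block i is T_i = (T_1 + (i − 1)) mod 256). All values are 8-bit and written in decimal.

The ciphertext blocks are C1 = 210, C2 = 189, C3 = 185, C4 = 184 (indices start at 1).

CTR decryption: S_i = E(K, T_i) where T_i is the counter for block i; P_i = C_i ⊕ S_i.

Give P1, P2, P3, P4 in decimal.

P1: T = 83, S = E(K, T) = 211; 210 ⊕ 211 = 1.
P2: T = 84, S = E(K, T) = 218; 189 ⊕ 218 = 103.
P3: T = 85, S = E(K, T) = 217; 185 ⊕ 217 = 96.
P4: T = 86, S = E(K, T) = 216; 184 ⊕ 216 = 96.

P1 = 1, P2 = 103, P3 = 96, P4 = 96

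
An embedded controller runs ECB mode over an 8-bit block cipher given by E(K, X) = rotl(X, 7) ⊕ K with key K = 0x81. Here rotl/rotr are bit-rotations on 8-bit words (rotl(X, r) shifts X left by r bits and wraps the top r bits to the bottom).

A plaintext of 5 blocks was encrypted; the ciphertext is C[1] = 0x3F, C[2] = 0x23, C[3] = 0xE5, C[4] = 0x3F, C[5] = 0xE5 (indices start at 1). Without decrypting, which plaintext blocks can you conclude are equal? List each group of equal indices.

P[1] = P[4]; P[3] = P[5]

ECB encrypts each block independently with the same key, so equal ciphertext blocks imply equal plaintext blocks.
C[1] = C[4] = 0x3F, so P[1] = P[4].
C[3] = C[5] = 0xE5, so P[3] = P[5].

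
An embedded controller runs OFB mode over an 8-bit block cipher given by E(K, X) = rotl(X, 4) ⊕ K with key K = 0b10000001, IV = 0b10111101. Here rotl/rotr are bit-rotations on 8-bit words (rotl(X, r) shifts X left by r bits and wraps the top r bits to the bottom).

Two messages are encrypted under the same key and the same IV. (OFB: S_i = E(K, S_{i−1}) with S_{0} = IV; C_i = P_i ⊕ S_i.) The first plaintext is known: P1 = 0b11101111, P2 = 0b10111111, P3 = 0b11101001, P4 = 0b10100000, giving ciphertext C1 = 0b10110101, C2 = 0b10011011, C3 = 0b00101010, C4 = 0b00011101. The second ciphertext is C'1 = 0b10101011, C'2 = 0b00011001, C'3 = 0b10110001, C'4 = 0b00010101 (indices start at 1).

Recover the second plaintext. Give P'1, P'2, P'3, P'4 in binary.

In OFB with a reused IV, both messages share the same keystream S_i, so C_i ⊕ C'_i = P_i ⊕ P'_i and thus P'_i = P_i ⊕ C_i ⊕ C'_i.
P'1: 0b11101111 ⊕ 0b10110101 ⊕ 0b10101011 = 0b11110001.
P'2: 0b10111111 ⊕ 0b10011011 ⊕ 0b00011001 = 0b00111101.
P'3: 0b11101001 ⊕ 0b00101010 ⊕ 0b10110001 = 0b01110010.
P'4: 0b10100000 ⊕ 0b00011101 ⊕ 0b00010101 = 0b10101000.

P'1 = 0b11110001, P'2 = 0b00111101, P'3 = 0b01110010, P'4 = 0b10101000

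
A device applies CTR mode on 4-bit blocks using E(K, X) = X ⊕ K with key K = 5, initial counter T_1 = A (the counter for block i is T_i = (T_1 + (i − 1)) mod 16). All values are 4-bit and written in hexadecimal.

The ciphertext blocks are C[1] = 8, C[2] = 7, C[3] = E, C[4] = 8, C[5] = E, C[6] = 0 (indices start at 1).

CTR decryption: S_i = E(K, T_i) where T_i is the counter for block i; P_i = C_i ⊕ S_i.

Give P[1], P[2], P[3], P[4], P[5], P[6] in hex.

P[1]: T = A, S = E(K, T) = F; 8 ⊕ F = 7.
P[2]: T = B, S = E(K, T) = E; 7 ⊕ E = 9.
P[3]: T = C, S = E(K, T) = 9; E ⊕ 9 = 7.
P[4]: T = D, S = E(K, T) = 8; 8 ⊕ 8 = 0.
P[5]: T = E, S = E(K, T) = B; E ⊕ B = 5.
P[6]: T = F, S = E(K, T) = A; 0 ⊕ A = A.

P[1] = 7, P[2] = 9, P[3] = 7, P[4] = 0, P[5] = 5, P[6] = A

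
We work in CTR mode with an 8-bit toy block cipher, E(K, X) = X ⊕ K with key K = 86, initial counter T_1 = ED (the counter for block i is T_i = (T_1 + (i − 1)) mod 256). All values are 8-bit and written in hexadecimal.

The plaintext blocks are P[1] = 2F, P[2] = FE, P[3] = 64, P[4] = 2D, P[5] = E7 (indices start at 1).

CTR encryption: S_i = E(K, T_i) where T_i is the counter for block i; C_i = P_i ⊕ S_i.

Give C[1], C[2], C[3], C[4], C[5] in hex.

C[1] = 44, C[2] = 96, C[3] = 0D, C[4] = 5B, C[5] = 90

C[1]: T = ED, S = E(K, T) = 6B; 2F ⊕ 6B = 44.
C[2]: T = EE, S = E(K, T) = 68; FE ⊕ 68 = 96.
C[3]: T = EF, S = E(K, T) = 69; 64 ⊕ 69 = 0D.
C[4]: T = F0, S = E(K, T) = 76; 2D ⊕ 76 = 5B.
C[5]: T = F1, S = E(K, T) = 77; E7 ⊕ 77 = 90.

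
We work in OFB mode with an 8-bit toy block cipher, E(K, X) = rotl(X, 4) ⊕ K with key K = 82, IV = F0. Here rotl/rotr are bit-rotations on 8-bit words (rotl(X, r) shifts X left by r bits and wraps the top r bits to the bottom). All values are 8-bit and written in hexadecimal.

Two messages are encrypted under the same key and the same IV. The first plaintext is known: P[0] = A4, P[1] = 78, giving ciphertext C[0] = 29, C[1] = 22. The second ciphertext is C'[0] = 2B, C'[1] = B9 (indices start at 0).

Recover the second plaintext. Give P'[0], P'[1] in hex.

P'[0] = A6, P'[1] = E3

In OFB with a reused IV, both messages share the same keystream S_i, so C_i ⊕ C'_i = P_i ⊕ P'_i and thus P'_i = P_i ⊕ C_i ⊕ C'_i.
P'[0]: A4 ⊕ 29 ⊕ 2B = A6.
P'[1]: 78 ⊕ 22 ⊕ B9 = E3.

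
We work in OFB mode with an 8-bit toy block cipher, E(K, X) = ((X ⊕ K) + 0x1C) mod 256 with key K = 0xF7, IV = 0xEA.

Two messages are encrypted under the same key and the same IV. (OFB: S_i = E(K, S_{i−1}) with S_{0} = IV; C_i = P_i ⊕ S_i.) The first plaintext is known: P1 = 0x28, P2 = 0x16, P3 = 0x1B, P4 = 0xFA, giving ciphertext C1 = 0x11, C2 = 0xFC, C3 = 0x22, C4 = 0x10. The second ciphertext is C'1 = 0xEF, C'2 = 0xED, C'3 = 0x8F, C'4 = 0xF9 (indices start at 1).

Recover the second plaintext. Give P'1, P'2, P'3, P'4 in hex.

P'1 = 0xD6, P'2 = 0x07, P'3 = 0xB6, P'4 = 0x13

In OFB with a reused IV, both messages share the same keystream S_i, so C_i ⊕ C'_i = P_i ⊕ P'_i and thus P'_i = P_i ⊕ C_i ⊕ C'_i.
P'1: 0x28 ⊕ 0x11 ⊕ 0xEF = 0xD6.
P'2: 0x16 ⊕ 0xFC ⊕ 0xED = 0x07.
P'3: 0x1B ⊕ 0x22 ⊕ 0x8F = 0xB6.
P'4: 0xFA ⊕ 0x10 ⊕ 0xF9 = 0x13.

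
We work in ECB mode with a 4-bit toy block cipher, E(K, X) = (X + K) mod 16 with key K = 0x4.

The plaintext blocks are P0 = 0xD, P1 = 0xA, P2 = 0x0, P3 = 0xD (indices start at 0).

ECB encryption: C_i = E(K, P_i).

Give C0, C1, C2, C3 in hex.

C0: E(K, 0xD) = 0x1.
C1: E(K, 0xA) = 0xE.
C2: E(K, 0x0) = 0x4.
C3: E(K, 0xD) = 0x1.

C0 = 0x1, C1 = 0xE, C2 = 0x4, C3 = 0x1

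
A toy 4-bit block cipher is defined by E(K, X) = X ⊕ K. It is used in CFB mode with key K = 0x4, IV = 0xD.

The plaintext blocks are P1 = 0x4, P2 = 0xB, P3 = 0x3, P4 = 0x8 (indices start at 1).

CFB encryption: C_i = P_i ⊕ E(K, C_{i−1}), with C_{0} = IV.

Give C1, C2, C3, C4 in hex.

C1 = 0xD, C2 = 0x2, C3 = 0x5, C4 = 0x9

C1: E(K, 0xD) = 0x9; 0x4 ⊕ 0x9 = 0xD.
C2: E(K, 0xD) = 0x9; 0xB ⊕ 0x9 = 0x2.
C3: E(K, 0x2) = 0x6; 0x3 ⊕ 0x6 = 0x5.
C4: E(K, 0x5) = 0x1; 0x8 ⊕ 0x1 = 0x9.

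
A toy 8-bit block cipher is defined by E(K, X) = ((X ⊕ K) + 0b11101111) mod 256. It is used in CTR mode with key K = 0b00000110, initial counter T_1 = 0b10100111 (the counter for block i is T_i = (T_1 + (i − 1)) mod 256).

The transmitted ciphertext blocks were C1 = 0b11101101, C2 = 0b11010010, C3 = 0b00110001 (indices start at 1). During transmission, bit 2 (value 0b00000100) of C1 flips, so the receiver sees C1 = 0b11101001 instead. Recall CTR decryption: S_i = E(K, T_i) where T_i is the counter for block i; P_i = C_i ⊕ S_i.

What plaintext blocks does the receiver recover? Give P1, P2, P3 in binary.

Only C1 changed, to 0b11101001. In CTR, a change in C_i flips the same bit in P_i only; the keystream is unaffected. Decrypting the received ciphertext:
P1: T = 0b10100111, S = E(K, T) = 0b10010000; 0b11101001 ⊕ 0b10010000 = 0b01111001.
P2: T = 0b10101000, S = E(K, T) = 0b10011101; 0b11010010 ⊕ 0b10011101 = 0b01001111.
P3: T = 0b10101001, S = E(K, T) = 0b10011110; 0b00110001 ⊕ 0b10011110 = 0b10101111.
Blocks that differ from the original plaintext: P1.

P1 = 0b01111001, P2 = 0b01001111, P3 = 0b10101111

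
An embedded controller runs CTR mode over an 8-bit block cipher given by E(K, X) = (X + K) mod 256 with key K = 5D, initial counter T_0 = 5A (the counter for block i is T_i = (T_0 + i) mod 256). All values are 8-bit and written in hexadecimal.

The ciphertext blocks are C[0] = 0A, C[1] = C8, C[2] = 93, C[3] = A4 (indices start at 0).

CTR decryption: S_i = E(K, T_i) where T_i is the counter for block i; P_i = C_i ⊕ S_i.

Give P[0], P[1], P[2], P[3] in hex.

P[0]: T = 5A, S = E(K, T) = B7; 0A ⊕ B7 = BD.
P[1]: T = 5B, S = E(K, T) = B8; C8 ⊕ B8 = 70.
P[2]: T = 5C, S = E(K, T) = B9; 93 ⊕ B9 = 2A.
P[3]: T = 5D, S = E(K, T) = BA; A4 ⊕ BA = 1E.

P[0] = BD, P[1] = 70, P[2] = 2A, P[3] = 1E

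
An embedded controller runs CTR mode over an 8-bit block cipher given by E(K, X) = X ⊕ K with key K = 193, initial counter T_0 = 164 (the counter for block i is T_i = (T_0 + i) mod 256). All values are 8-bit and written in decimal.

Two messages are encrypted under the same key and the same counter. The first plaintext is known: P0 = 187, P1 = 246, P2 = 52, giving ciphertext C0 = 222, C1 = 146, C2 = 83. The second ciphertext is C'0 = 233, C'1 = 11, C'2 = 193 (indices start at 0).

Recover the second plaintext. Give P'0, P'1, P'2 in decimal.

In CTR with a reused counter, both messages share the same keystream S_i, so C_i ⊕ C'_i = P_i ⊕ P'_i and thus P'_i = P_i ⊕ C_i ⊕ C'_i.
P'0: 187 ⊕ 222 ⊕ 233 = 140.
P'1: 246 ⊕ 146 ⊕ 11 = 111.
P'2: 52 ⊕ 83 ⊕ 193 = 166.

P'0 = 140, P'1 = 111, P'2 = 166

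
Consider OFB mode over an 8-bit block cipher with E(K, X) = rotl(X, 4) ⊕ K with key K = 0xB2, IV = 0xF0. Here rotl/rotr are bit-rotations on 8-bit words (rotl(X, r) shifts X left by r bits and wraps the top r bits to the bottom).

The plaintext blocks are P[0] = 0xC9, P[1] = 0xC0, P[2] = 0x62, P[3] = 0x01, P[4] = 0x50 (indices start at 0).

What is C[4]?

OFB encryption: S_i = E(K, S_{i−1}) with S_{−1} = IV; C_i = P_i ⊕ S_i.
C[0]: S = E(K, 0xF0) = 0xBD; 0xC9 ⊕ 0xBD = 0x74.
C[1]: S = E(K, 0xBD) = 0x69; 0xC0 ⊕ 0x69 = 0xA9.
C[2]: S = E(K, 0x69) = 0x24; 0x62 ⊕ 0x24 = 0x46.
C[3]: S = E(K, 0x24) = 0xF0; 0x01 ⊕ 0xF0 = 0xF1.
C[4]: S = E(K, 0xF0) = 0xBD; 0x50 ⊕ 0xBD = 0xED.

C[4] = 0xED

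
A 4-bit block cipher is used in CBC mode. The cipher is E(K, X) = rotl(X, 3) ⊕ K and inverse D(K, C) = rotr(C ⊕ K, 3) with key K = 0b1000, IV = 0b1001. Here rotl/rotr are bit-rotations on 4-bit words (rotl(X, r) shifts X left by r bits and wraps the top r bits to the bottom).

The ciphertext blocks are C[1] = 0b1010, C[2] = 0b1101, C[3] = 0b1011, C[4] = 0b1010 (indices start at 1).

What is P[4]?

P[4] = 0b1111

CBC decryption: P_i = D(K, C_i) ⊕ C_{i−1}, with C_{0} = IV.
P[4]: D(K, 0b1010) = 0b0100; 0b0100 ⊕ 0b1011 = 0b1111.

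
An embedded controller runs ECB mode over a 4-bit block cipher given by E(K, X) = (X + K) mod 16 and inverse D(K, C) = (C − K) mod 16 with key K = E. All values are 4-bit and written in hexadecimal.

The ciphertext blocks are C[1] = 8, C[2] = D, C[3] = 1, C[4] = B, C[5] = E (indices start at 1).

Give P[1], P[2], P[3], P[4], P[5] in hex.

P[1] = A, P[2] = F, P[3] = 3, P[4] = D, P[5] = 0

ECB decryption: P_i = D(K, C_i).
P[1]: D(K, 8) = A.
P[2]: D(K, D) = F.
P[3]: D(K, 1) = 3.
P[4]: D(K, B) = D.
P[5]: D(K, E) = 0.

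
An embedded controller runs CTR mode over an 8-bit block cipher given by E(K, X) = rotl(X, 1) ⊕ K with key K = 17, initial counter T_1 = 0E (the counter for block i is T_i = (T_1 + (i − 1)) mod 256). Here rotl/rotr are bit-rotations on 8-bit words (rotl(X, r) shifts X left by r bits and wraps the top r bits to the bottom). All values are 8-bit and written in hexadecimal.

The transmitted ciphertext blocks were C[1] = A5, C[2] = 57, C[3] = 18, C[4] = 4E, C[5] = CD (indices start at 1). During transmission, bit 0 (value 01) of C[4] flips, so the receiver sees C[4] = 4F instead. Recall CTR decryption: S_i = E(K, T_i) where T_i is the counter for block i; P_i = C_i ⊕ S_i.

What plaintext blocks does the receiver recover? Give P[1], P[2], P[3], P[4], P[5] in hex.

Only C[4] changed, to 4F. In CTR, a change in C_i flips the same bit in P_i only; the keystream is unaffected. Decrypting the received ciphertext:
P[1]: T = 0E, S = E(K, T) = 0B; A5 ⊕ 0B = AE.
P[2]: T = 0F, S = E(K, T) = 09; 57 ⊕ 09 = 5E.
P[3]: T = 10, S = E(K, T) = 37; 18 ⊕ 37 = 2F.
P[4]: T = 11, S = E(K, T) = 35; 4F ⊕ 35 = 7A.
P[5]: T = 12, S = E(K, T) = 33; CD ⊕ 33 = FE.
Blocks that differ from the original plaintext: P[4].

P[1] = AE, P[2] = 5E, P[3] = 2F, P[4] = 7A, P[5] = FE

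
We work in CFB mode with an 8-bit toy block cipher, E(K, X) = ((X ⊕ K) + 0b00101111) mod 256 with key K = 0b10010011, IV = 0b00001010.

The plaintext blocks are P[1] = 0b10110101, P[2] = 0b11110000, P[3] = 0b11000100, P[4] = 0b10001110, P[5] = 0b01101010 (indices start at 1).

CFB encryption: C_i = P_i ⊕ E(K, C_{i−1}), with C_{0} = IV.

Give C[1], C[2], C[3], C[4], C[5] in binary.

C[1] = 0b01111101, C[2] = 0b11101101, C[3] = 0b01101001, C[4] = 0b10100111, C[5] = 0b00001001

C[1]: E(K, 0b00001010) = 0b11001000; 0b10110101 ⊕ 0b11001000 = 0b01111101.
C[2]: E(K, 0b01111101) = 0b00011101; 0b11110000 ⊕ 0b00011101 = 0b11101101.
C[3]: E(K, 0b11101101) = 0b10101101; 0b11000100 ⊕ 0b10101101 = 0b01101001.
C[4]: E(K, 0b01101001) = 0b00101001; 0b10001110 ⊕ 0b00101001 = 0b10100111.
C[5]: E(K, 0b10100111) = 0b01100011; 0b01101010 ⊕ 0b01100011 = 0b00001001.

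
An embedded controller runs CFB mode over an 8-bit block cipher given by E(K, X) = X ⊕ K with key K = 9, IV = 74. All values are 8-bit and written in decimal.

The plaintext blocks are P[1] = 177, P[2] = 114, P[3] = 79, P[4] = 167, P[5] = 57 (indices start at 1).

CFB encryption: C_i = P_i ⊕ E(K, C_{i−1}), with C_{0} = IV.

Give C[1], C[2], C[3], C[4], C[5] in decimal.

C[1]: E(K, 74) = 67; 177 ⊕ 67 = 242.
C[2]: E(K, 242) = 251; 114 ⊕ 251 = 137.
C[3]: E(K, 137) = 128; 79 ⊕ 128 = 207.
C[4]: E(K, 207) = 198; 167 ⊕ 198 = 97.
C[5]: E(K, 97) = 104; 57 ⊕ 104 = 81.

C[1] = 242, C[2] = 137, C[3] = 207, C[4] = 97, C[5] = 81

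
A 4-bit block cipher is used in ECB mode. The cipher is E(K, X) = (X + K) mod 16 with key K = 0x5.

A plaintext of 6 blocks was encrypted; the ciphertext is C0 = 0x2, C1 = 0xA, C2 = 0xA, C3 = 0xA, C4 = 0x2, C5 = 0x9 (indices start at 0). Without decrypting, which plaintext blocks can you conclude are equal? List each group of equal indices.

P0 = P4; P1 = P2 = P3

ECB encrypts each block independently with the same key, so equal ciphertext blocks imply equal plaintext blocks.
C0 = C4 = 0x2, so P0 = P4.
C1 = C2 = C3 = 0xA, so P1 = P2 = P3.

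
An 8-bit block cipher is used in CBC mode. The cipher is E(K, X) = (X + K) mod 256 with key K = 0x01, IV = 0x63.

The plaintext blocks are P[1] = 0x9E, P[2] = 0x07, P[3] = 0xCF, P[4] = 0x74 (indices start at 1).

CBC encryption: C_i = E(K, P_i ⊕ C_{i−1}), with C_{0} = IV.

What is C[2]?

C[1]: P[1] ⊕ 0x63 = 0xFD; E(K, 0xFD) = 0xFE.
C[2]: P[2] ⊕ 0xFE = 0xF9; E(K, 0xF9) = 0xFA.

C[2] = 0xFA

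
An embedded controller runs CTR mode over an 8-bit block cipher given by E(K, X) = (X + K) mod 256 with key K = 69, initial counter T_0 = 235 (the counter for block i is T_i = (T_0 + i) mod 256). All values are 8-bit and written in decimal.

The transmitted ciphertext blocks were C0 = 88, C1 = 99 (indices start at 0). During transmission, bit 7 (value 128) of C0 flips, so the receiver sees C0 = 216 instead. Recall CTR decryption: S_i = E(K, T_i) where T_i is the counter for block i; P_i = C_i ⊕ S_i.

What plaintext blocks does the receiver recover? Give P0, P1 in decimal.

P0 = 232, P1 = 82

Only C0 changed, to 216. In CTR, a change in C_i flips the same bit in P_i only; the keystream is unaffected. Decrypting the received ciphertext:
P0: T = 235, S = E(K, T) = 48; 216 ⊕ 48 = 232.
P1: T = 236, S = E(K, T) = 49; 99 ⊕ 49 = 82.
Blocks that differ from the original plaintext: P0.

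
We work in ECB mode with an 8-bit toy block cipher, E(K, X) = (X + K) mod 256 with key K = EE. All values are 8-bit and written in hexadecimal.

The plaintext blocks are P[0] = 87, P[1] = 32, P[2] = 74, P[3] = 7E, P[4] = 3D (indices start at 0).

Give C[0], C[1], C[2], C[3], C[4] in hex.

ECB encryption: C_i = E(K, P_i).
C[0]: E(K, 87) = 75.
C[1]: E(K, 32) = 20.
C[2]: E(K, 74) = 62.
C[3]: E(K, 7E) = 6C.
C[4]: E(K, 3D) = 2B.

C[0] = 75, C[1] = 20, C[2] = 62, C[3] = 6C, C[4] = 2B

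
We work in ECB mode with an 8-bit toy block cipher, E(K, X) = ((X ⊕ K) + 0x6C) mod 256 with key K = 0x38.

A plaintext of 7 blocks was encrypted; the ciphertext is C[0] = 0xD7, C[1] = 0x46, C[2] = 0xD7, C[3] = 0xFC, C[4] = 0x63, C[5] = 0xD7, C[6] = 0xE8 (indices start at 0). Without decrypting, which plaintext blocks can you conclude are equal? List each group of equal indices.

P[0] = P[2] = P[5]

ECB encrypts each block independently with the same key, so equal ciphertext blocks imply equal plaintext blocks.
C[0] = C[2] = C[5] = 0xD7, so P[0] = P[2] = P[5].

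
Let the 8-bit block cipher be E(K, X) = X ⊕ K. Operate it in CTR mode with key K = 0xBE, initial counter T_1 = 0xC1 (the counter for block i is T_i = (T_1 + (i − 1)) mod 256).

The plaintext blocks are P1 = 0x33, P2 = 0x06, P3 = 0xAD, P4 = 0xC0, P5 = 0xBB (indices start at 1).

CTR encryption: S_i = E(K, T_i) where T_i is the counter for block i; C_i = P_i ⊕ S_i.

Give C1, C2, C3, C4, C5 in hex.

C1 = 0x4C, C2 = 0x7A, C3 = 0xD0, C4 = 0xBA, C5 = 0xC0

C1: T = 0xC1, S = E(K, T) = 0x7F; 0x33 ⊕ 0x7F = 0x4C.
C2: T = 0xC2, S = E(K, T) = 0x7C; 0x06 ⊕ 0x7C = 0x7A.
C3: T = 0xC3, S = E(K, T) = 0x7D; 0xAD ⊕ 0x7D = 0xD0.
C4: T = 0xC4, S = E(K, T) = 0x7A; 0xC0 ⊕ 0x7A = 0xBA.
C5: T = 0xC5, S = E(K, T) = 0x7B; 0xBB ⊕ 0x7B = 0xC0.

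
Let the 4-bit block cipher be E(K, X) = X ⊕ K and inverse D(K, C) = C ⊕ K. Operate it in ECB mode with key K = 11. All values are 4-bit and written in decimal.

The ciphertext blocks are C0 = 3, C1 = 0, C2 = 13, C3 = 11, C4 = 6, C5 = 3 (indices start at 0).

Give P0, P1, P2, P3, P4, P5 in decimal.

P0 = 8, P1 = 11, P2 = 6, P3 = 0, P4 = 13, P5 = 8

ECB decryption: P_i = D(K, C_i).
P0: D(K, 3) = 8.
P1: D(K, 0) = 11.
P2: D(K, 13) = 6.
P3: D(K, 11) = 0.
P4: D(K, 6) = 13.
P5: D(K, 3) = 8.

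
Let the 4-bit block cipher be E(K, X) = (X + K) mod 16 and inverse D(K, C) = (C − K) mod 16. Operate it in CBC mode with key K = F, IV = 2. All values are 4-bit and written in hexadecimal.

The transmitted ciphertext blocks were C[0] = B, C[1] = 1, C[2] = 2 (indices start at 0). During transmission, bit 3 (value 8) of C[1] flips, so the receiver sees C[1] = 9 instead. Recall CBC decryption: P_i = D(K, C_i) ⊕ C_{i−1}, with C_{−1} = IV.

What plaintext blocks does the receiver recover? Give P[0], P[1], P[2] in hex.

Only C[1] changed, to 9. In CBC, a change in C_i garbles P_i and flips the same bit in P_{i+1}. Decrypting the received ciphertext:
P[0]: D(K, B) = C; C ⊕ 2 = E.
P[1]: D(K, 9) = A; A ⊕ B = 1.
P[2]: D(K, 2) = 3; 3 ⊕ 9 = A.
Blocks that differ from the original plaintext: P[1], P[2].

P[0] = E, P[1] = 1, P[2] = A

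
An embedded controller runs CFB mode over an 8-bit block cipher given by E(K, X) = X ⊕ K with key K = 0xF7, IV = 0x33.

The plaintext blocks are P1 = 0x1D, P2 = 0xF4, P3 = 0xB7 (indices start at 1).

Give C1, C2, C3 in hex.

C1 = 0xD9, C2 = 0xDA, C3 = 0x9A

CFB encryption: C_i = P_i ⊕ E(K, C_{i−1}), with C_{0} = IV.
C1: E(K, 0x33) = 0xC4; 0x1D ⊕ 0xC4 = 0xD9.
C2: E(K, 0xD9) = 0x2E; 0xF4 ⊕ 0x2E = 0xDA.
C3: E(K, 0xDA) = 0x2D; 0xB7 ⊕ 0x2D = 0x9A.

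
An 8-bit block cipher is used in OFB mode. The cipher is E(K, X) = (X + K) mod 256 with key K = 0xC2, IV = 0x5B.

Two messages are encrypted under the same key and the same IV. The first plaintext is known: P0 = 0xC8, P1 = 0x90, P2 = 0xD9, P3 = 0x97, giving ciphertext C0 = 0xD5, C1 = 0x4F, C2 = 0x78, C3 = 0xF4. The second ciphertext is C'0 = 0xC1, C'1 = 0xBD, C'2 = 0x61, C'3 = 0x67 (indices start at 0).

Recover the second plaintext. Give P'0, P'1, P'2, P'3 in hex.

P'0 = 0xDC, P'1 = 0x62, P'2 = 0xC0, P'3 = 0x04

In OFB with a reused IV, both messages share the same keystream S_i, so C_i ⊕ C'_i = P_i ⊕ P'_i and thus P'_i = P_i ⊕ C_i ⊕ C'_i.
P'0: 0xC8 ⊕ 0xD5 ⊕ 0xC1 = 0xDC.
P'1: 0x90 ⊕ 0x4F ⊕ 0xBD = 0x62.
P'2: 0xD9 ⊕ 0x78 ⊕ 0x61 = 0xC0.
P'3: 0x97 ⊕ 0xF4 ⊕ 0x67 = 0x04.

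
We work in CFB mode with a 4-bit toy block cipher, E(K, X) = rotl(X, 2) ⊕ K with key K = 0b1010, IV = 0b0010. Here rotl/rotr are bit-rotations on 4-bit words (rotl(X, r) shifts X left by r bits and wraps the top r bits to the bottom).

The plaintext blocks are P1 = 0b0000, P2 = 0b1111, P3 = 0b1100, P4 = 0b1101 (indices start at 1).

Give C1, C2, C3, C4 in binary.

C1 = 0b0010, C2 = 0b1101, C3 = 0b0001, C4 = 0b0011

CFB encryption: C_i = P_i ⊕ E(K, C_{i−1}), with C_{0} = IV.
C1: E(K, 0b0010) = 0b0010; 0b0000 ⊕ 0b0010 = 0b0010.
C2: E(K, 0b0010) = 0b0010; 0b1111 ⊕ 0b0010 = 0b1101.
C3: E(K, 0b1101) = 0b1101; 0b1100 ⊕ 0b1101 = 0b0001.
C4: E(K, 0b0001) = 0b1110; 0b1101 ⊕ 0b1110 = 0b0011.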